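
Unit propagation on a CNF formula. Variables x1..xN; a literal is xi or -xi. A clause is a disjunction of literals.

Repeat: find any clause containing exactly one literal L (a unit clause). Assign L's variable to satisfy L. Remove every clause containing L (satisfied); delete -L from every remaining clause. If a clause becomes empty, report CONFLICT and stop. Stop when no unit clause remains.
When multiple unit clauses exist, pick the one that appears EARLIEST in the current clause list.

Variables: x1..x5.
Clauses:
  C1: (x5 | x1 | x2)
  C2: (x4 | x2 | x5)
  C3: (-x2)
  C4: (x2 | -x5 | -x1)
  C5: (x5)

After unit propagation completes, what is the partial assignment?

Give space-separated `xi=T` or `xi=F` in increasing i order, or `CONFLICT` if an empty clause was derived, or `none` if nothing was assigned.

Answer: x1=F x2=F x5=T

Derivation:
unit clause [-2] forces x2=F; simplify:
  drop 2 from [5, 1, 2] -> [5, 1]
  drop 2 from [4, 2, 5] -> [4, 5]
  drop 2 from [2, -5, -1] -> [-5, -1]
  satisfied 1 clause(s); 4 remain; assigned so far: [2]
unit clause [5] forces x5=T; simplify:
  drop -5 from [-5, -1] -> [-1]
  satisfied 3 clause(s); 1 remain; assigned so far: [2, 5]
unit clause [-1] forces x1=F; simplify:
  satisfied 1 clause(s); 0 remain; assigned so far: [1, 2, 5]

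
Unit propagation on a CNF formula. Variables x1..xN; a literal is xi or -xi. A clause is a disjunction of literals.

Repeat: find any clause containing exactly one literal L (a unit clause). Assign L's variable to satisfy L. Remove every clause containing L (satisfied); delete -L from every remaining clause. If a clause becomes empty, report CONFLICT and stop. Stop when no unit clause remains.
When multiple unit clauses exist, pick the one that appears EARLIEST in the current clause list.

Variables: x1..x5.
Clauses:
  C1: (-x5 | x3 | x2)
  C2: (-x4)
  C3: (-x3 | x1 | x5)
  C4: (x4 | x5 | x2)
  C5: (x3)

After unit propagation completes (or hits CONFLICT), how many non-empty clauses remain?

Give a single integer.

unit clause [-4] forces x4=F; simplify:
  drop 4 from [4, 5, 2] -> [5, 2]
  satisfied 1 clause(s); 4 remain; assigned so far: [4]
unit clause [3] forces x3=T; simplify:
  drop -3 from [-3, 1, 5] -> [1, 5]
  satisfied 2 clause(s); 2 remain; assigned so far: [3, 4]

Answer: 2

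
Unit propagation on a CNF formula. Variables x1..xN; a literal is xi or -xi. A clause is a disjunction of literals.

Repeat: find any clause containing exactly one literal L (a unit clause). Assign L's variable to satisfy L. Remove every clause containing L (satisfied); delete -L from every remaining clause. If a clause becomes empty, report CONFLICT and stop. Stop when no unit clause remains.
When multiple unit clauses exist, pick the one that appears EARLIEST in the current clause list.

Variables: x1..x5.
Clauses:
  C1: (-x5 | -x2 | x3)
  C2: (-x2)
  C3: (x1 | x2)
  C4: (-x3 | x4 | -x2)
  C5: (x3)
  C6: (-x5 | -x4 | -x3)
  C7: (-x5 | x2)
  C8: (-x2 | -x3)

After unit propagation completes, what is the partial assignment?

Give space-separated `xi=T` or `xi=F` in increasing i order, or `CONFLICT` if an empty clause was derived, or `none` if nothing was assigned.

unit clause [-2] forces x2=F; simplify:
  drop 2 from [1, 2] -> [1]
  drop 2 from [-5, 2] -> [-5]
  satisfied 4 clause(s); 4 remain; assigned so far: [2]
unit clause [1] forces x1=T; simplify:
  satisfied 1 clause(s); 3 remain; assigned so far: [1, 2]
unit clause [3] forces x3=T; simplify:
  drop -3 from [-5, -4, -3] -> [-5, -4]
  satisfied 1 clause(s); 2 remain; assigned so far: [1, 2, 3]
unit clause [-5] forces x5=F; simplify:
  satisfied 2 clause(s); 0 remain; assigned so far: [1, 2, 3, 5]

Answer: x1=T x2=F x3=T x5=F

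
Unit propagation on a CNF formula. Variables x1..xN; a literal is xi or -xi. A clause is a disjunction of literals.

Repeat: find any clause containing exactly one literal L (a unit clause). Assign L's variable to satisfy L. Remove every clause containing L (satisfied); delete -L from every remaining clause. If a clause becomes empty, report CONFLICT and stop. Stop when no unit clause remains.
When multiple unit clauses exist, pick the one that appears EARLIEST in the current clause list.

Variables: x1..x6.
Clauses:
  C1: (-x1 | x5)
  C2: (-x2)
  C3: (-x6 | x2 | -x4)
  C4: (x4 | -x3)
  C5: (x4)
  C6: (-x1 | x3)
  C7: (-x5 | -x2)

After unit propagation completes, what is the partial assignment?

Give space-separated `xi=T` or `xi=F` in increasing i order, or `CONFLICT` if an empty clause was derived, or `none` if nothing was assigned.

unit clause [-2] forces x2=F; simplify:
  drop 2 from [-6, 2, -4] -> [-6, -4]
  satisfied 2 clause(s); 5 remain; assigned so far: [2]
unit clause [4] forces x4=T; simplify:
  drop -4 from [-6, -4] -> [-6]
  satisfied 2 clause(s); 3 remain; assigned so far: [2, 4]
unit clause [-6] forces x6=F; simplify:
  satisfied 1 clause(s); 2 remain; assigned so far: [2, 4, 6]

Answer: x2=F x4=T x6=F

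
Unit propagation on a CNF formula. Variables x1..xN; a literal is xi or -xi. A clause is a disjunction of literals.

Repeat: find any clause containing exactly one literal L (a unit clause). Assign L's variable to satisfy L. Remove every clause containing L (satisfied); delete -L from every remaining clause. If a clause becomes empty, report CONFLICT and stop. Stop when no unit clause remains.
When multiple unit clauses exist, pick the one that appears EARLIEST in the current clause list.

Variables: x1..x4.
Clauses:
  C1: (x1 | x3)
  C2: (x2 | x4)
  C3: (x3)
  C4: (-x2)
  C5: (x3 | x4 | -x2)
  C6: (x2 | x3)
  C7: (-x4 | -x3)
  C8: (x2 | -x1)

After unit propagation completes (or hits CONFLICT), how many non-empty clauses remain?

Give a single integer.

Answer: 1

Derivation:
unit clause [3] forces x3=T; simplify:
  drop -3 from [-4, -3] -> [-4]
  satisfied 4 clause(s); 4 remain; assigned so far: [3]
unit clause [-2] forces x2=F; simplify:
  drop 2 from [2, 4] -> [4]
  drop 2 from [2, -1] -> [-1]
  satisfied 1 clause(s); 3 remain; assigned so far: [2, 3]
unit clause [4] forces x4=T; simplify:
  drop -4 from [-4] -> [] (empty!)
  satisfied 1 clause(s); 2 remain; assigned so far: [2, 3, 4]
CONFLICT (empty clause)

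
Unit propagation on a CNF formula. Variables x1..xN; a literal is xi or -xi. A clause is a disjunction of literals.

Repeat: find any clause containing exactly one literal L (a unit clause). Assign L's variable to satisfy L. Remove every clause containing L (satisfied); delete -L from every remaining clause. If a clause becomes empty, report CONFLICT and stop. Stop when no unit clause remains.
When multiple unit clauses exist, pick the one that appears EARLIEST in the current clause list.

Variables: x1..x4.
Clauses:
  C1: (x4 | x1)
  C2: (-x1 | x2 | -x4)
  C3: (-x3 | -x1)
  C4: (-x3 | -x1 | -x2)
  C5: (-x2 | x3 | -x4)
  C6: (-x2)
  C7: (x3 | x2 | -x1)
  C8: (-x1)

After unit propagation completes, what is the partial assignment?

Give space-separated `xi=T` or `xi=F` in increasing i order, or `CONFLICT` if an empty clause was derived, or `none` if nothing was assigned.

unit clause [-2] forces x2=F; simplify:
  drop 2 from [-1, 2, -4] -> [-1, -4]
  drop 2 from [3, 2, -1] -> [3, -1]
  satisfied 3 clause(s); 5 remain; assigned so far: [2]
unit clause [-1] forces x1=F; simplify:
  drop 1 from [4, 1] -> [4]
  satisfied 4 clause(s); 1 remain; assigned so far: [1, 2]
unit clause [4] forces x4=T; simplify:
  satisfied 1 clause(s); 0 remain; assigned so far: [1, 2, 4]

Answer: x1=F x2=F x4=T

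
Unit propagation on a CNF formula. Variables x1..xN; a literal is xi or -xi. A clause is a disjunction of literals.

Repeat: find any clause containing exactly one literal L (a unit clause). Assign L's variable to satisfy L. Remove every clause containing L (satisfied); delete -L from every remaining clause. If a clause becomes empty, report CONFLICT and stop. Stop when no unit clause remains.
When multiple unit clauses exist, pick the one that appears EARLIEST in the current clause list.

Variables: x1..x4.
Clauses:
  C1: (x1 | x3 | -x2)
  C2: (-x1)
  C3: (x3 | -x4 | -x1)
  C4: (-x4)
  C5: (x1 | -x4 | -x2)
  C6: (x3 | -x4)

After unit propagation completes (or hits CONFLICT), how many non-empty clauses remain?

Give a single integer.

unit clause [-1] forces x1=F; simplify:
  drop 1 from [1, 3, -2] -> [3, -2]
  drop 1 from [1, -4, -2] -> [-4, -2]
  satisfied 2 clause(s); 4 remain; assigned so far: [1]
unit clause [-4] forces x4=F; simplify:
  satisfied 3 clause(s); 1 remain; assigned so far: [1, 4]

Answer: 1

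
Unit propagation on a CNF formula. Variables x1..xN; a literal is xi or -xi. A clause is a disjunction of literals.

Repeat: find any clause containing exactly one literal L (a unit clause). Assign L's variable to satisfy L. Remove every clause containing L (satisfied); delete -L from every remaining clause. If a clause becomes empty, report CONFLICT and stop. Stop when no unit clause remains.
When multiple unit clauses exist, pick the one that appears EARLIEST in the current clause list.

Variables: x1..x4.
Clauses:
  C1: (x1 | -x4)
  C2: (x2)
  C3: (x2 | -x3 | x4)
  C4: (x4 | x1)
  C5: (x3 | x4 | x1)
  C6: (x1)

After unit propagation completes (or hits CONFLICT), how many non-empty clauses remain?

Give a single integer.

unit clause [2] forces x2=T; simplify:
  satisfied 2 clause(s); 4 remain; assigned so far: [2]
unit clause [1] forces x1=T; simplify:
  satisfied 4 clause(s); 0 remain; assigned so far: [1, 2]

Answer: 0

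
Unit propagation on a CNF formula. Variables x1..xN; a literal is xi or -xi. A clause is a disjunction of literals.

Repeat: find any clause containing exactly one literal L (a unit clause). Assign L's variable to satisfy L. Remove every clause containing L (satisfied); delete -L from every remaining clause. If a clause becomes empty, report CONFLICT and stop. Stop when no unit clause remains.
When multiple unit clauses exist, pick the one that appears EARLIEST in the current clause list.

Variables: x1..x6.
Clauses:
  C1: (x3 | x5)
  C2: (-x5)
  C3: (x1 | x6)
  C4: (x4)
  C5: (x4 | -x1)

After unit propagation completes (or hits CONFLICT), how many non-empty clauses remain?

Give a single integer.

Answer: 1

Derivation:
unit clause [-5] forces x5=F; simplify:
  drop 5 from [3, 5] -> [3]
  satisfied 1 clause(s); 4 remain; assigned so far: [5]
unit clause [3] forces x3=T; simplify:
  satisfied 1 clause(s); 3 remain; assigned so far: [3, 5]
unit clause [4] forces x4=T; simplify:
  satisfied 2 clause(s); 1 remain; assigned so far: [3, 4, 5]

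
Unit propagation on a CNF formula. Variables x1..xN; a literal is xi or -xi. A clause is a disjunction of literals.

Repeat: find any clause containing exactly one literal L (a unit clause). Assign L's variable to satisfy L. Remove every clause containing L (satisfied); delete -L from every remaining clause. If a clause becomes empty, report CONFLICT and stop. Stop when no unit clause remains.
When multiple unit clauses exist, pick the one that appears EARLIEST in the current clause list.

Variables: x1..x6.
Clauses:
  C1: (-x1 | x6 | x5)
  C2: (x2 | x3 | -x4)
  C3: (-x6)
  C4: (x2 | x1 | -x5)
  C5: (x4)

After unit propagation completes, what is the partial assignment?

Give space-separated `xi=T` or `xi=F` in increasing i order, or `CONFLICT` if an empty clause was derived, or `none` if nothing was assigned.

Answer: x4=T x6=F

Derivation:
unit clause [-6] forces x6=F; simplify:
  drop 6 from [-1, 6, 5] -> [-1, 5]
  satisfied 1 clause(s); 4 remain; assigned so far: [6]
unit clause [4] forces x4=T; simplify:
  drop -4 from [2, 3, -4] -> [2, 3]
  satisfied 1 clause(s); 3 remain; assigned so far: [4, 6]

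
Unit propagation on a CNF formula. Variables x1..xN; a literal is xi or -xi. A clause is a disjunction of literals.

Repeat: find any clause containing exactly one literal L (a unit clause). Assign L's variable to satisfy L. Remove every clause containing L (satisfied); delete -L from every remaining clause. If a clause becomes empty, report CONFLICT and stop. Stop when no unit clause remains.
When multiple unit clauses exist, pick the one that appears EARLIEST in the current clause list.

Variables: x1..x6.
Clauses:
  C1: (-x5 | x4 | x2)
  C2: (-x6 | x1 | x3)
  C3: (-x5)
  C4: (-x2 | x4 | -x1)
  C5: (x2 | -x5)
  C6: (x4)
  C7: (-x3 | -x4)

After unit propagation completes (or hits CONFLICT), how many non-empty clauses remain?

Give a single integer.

unit clause [-5] forces x5=F; simplify:
  satisfied 3 clause(s); 4 remain; assigned so far: [5]
unit clause [4] forces x4=T; simplify:
  drop -4 from [-3, -4] -> [-3]
  satisfied 2 clause(s); 2 remain; assigned so far: [4, 5]
unit clause [-3] forces x3=F; simplify:
  drop 3 from [-6, 1, 3] -> [-6, 1]
  satisfied 1 clause(s); 1 remain; assigned so far: [3, 4, 5]

Answer: 1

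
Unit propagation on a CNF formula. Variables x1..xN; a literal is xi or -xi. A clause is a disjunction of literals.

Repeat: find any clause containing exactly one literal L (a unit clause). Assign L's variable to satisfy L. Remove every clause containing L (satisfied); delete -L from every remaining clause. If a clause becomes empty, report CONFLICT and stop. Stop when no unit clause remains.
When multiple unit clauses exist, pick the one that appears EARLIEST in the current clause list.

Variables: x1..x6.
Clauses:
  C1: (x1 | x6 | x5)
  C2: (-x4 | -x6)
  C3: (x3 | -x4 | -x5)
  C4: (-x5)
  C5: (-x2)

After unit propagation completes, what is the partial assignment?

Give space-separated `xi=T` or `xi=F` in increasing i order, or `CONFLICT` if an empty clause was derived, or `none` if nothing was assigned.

unit clause [-5] forces x5=F; simplify:
  drop 5 from [1, 6, 5] -> [1, 6]
  satisfied 2 clause(s); 3 remain; assigned so far: [5]
unit clause [-2] forces x2=F; simplify:
  satisfied 1 clause(s); 2 remain; assigned so far: [2, 5]

Answer: x2=F x5=F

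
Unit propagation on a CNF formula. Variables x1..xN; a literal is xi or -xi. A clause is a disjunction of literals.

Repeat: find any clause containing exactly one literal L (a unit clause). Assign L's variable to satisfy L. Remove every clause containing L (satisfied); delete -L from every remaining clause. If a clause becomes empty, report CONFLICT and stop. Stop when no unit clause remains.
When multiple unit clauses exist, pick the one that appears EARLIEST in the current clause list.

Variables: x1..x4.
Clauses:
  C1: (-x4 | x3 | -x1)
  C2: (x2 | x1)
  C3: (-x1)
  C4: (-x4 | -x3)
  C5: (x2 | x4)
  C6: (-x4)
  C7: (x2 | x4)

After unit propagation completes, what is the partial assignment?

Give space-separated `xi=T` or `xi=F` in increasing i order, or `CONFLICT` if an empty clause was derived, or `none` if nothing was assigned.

Answer: x1=F x2=T x4=F

Derivation:
unit clause [-1] forces x1=F; simplify:
  drop 1 from [2, 1] -> [2]
  satisfied 2 clause(s); 5 remain; assigned so far: [1]
unit clause [2] forces x2=T; simplify:
  satisfied 3 clause(s); 2 remain; assigned so far: [1, 2]
unit clause [-4] forces x4=F; simplify:
  satisfied 2 clause(s); 0 remain; assigned so far: [1, 2, 4]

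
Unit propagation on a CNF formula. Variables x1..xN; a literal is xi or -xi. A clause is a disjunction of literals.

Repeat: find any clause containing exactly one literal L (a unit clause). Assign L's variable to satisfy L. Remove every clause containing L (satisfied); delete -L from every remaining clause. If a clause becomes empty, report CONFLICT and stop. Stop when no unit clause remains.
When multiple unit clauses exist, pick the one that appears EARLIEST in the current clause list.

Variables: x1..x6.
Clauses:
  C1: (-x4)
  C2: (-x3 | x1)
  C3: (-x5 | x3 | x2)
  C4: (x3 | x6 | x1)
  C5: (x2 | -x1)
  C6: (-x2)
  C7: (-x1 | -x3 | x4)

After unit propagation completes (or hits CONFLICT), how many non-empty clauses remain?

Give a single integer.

Answer: 0

Derivation:
unit clause [-4] forces x4=F; simplify:
  drop 4 from [-1, -3, 4] -> [-1, -3]
  satisfied 1 clause(s); 6 remain; assigned so far: [4]
unit clause [-2] forces x2=F; simplify:
  drop 2 from [-5, 3, 2] -> [-5, 3]
  drop 2 from [2, -1] -> [-1]
  satisfied 1 clause(s); 5 remain; assigned so far: [2, 4]
unit clause [-1] forces x1=F; simplify:
  drop 1 from [-3, 1] -> [-3]
  drop 1 from [3, 6, 1] -> [3, 6]
  satisfied 2 clause(s); 3 remain; assigned so far: [1, 2, 4]
unit clause [-3] forces x3=F; simplify:
  drop 3 from [-5, 3] -> [-5]
  drop 3 from [3, 6] -> [6]
  satisfied 1 clause(s); 2 remain; assigned so far: [1, 2, 3, 4]
unit clause [-5] forces x5=F; simplify:
  satisfied 1 clause(s); 1 remain; assigned so far: [1, 2, 3, 4, 5]
unit clause [6] forces x6=T; simplify:
  satisfied 1 clause(s); 0 remain; assigned so far: [1, 2, 3, 4, 5, 6]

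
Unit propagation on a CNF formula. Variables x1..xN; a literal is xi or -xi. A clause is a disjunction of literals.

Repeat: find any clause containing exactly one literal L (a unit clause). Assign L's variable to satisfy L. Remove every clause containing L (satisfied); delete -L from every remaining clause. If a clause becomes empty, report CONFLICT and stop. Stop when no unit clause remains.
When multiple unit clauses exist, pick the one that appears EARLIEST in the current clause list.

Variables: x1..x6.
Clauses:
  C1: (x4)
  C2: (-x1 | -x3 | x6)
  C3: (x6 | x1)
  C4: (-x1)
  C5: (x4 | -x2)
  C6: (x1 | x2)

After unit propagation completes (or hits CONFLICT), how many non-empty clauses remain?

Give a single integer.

unit clause [4] forces x4=T; simplify:
  satisfied 2 clause(s); 4 remain; assigned so far: [4]
unit clause [-1] forces x1=F; simplify:
  drop 1 from [6, 1] -> [6]
  drop 1 from [1, 2] -> [2]
  satisfied 2 clause(s); 2 remain; assigned so far: [1, 4]
unit clause [6] forces x6=T; simplify:
  satisfied 1 clause(s); 1 remain; assigned so far: [1, 4, 6]
unit clause [2] forces x2=T; simplify:
  satisfied 1 clause(s); 0 remain; assigned so far: [1, 2, 4, 6]

Answer: 0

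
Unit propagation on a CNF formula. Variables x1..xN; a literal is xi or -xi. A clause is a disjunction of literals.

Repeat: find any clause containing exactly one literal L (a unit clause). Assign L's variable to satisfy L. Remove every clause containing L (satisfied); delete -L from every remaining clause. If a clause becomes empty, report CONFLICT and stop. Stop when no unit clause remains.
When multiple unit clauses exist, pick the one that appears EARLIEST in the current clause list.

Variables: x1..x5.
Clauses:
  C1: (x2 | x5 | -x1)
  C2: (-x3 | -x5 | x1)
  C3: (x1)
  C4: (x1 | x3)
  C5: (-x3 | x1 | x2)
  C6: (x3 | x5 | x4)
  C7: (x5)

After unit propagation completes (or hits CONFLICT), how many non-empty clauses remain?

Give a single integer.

unit clause [1] forces x1=T; simplify:
  drop -1 from [2, 5, -1] -> [2, 5]
  satisfied 4 clause(s); 3 remain; assigned so far: [1]
unit clause [5] forces x5=T; simplify:
  satisfied 3 clause(s); 0 remain; assigned so far: [1, 5]

Answer: 0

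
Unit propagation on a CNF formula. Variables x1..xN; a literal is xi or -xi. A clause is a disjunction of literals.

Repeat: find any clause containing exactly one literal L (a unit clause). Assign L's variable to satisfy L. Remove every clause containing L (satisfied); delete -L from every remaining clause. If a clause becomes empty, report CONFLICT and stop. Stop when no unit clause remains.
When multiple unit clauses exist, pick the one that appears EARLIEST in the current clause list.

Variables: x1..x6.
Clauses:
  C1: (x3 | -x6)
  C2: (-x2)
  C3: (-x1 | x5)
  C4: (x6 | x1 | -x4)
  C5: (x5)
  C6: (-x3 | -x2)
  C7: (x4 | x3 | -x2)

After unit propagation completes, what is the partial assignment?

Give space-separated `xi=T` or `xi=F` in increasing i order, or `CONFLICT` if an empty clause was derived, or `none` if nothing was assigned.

Answer: x2=F x5=T

Derivation:
unit clause [-2] forces x2=F; simplify:
  satisfied 3 clause(s); 4 remain; assigned so far: [2]
unit clause [5] forces x5=T; simplify:
  satisfied 2 clause(s); 2 remain; assigned so far: [2, 5]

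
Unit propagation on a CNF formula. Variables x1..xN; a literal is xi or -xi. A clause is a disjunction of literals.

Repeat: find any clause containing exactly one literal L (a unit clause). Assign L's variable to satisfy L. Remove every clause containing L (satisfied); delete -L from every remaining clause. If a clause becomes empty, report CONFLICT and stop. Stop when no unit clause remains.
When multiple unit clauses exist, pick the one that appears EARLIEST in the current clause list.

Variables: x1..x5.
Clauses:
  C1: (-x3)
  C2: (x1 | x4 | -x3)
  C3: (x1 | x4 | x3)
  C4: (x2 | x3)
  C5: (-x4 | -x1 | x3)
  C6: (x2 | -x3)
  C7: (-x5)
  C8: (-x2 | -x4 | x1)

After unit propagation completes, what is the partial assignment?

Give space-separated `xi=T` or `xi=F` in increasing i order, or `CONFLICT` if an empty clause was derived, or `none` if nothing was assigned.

Answer: x2=T x3=F x5=F

Derivation:
unit clause [-3] forces x3=F; simplify:
  drop 3 from [1, 4, 3] -> [1, 4]
  drop 3 from [2, 3] -> [2]
  drop 3 from [-4, -1, 3] -> [-4, -1]
  satisfied 3 clause(s); 5 remain; assigned so far: [3]
unit clause [2] forces x2=T; simplify:
  drop -2 from [-2, -4, 1] -> [-4, 1]
  satisfied 1 clause(s); 4 remain; assigned so far: [2, 3]
unit clause [-5] forces x5=F; simplify:
  satisfied 1 clause(s); 3 remain; assigned so far: [2, 3, 5]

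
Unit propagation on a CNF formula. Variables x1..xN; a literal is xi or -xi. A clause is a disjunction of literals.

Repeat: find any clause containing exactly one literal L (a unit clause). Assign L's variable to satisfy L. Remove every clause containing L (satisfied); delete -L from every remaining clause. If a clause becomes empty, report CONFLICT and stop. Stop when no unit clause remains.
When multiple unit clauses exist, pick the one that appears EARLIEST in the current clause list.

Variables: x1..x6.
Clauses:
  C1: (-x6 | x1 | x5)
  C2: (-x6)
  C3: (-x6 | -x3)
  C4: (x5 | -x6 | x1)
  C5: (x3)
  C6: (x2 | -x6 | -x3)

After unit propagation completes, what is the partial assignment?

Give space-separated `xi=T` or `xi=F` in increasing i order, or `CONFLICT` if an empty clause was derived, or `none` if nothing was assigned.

unit clause [-6] forces x6=F; simplify:
  satisfied 5 clause(s); 1 remain; assigned so far: [6]
unit clause [3] forces x3=T; simplify:
  satisfied 1 clause(s); 0 remain; assigned so far: [3, 6]

Answer: x3=T x6=F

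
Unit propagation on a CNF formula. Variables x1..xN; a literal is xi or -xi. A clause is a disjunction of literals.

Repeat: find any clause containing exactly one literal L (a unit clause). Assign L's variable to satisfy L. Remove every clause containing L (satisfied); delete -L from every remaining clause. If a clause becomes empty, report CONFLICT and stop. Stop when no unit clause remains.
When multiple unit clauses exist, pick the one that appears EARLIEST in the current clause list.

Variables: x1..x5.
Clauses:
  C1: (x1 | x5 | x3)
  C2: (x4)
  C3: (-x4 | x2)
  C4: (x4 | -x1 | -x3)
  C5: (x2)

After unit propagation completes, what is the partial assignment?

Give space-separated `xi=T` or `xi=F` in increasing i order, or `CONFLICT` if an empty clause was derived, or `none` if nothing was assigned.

Answer: x2=T x4=T

Derivation:
unit clause [4] forces x4=T; simplify:
  drop -4 from [-4, 2] -> [2]
  satisfied 2 clause(s); 3 remain; assigned so far: [4]
unit clause [2] forces x2=T; simplify:
  satisfied 2 clause(s); 1 remain; assigned so far: [2, 4]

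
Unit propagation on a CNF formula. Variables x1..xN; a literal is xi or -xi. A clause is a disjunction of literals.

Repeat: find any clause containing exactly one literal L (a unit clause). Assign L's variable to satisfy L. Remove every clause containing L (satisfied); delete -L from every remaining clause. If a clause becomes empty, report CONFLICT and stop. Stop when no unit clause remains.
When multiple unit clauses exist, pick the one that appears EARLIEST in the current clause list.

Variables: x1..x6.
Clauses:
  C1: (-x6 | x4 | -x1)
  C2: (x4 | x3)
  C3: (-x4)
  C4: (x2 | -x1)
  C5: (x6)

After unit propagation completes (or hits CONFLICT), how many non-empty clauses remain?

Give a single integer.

Answer: 0

Derivation:
unit clause [-4] forces x4=F; simplify:
  drop 4 from [-6, 4, -1] -> [-6, -1]
  drop 4 from [4, 3] -> [3]
  satisfied 1 clause(s); 4 remain; assigned so far: [4]
unit clause [3] forces x3=T; simplify:
  satisfied 1 clause(s); 3 remain; assigned so far: [3, 4]
unit clause [6] forces x6=T; simplify:
  drop -6 from [-6, -1] -> [-1]
  satisfied 1 clause(s); 2 remain; assigned so far: [3, 4, 6]
unit clause [-1] forces x1=F; simplify:
  satisfied 2 clause(s); 0 remain; assigned so far: [1, 3, 4, 6]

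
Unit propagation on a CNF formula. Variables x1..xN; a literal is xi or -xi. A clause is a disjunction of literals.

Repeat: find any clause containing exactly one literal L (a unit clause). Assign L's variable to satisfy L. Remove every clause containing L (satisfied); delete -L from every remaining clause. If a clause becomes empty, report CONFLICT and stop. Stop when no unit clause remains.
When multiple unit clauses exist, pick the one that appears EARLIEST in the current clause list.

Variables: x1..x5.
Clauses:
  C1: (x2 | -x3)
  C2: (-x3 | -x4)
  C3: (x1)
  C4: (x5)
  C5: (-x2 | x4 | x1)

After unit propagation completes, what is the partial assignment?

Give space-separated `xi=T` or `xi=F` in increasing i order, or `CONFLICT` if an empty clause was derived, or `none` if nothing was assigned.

Answer: x1=T x5=T

Derivation:
unit clause [1] forces x1=T; simplify:
  satisfied 2 clause(s); 3 remain; assigned so far: [1]
unit clause [5] forces x5=T; simplify:
  satisfied 1 clause(s); 2 remain; assigned so far: [1, 5]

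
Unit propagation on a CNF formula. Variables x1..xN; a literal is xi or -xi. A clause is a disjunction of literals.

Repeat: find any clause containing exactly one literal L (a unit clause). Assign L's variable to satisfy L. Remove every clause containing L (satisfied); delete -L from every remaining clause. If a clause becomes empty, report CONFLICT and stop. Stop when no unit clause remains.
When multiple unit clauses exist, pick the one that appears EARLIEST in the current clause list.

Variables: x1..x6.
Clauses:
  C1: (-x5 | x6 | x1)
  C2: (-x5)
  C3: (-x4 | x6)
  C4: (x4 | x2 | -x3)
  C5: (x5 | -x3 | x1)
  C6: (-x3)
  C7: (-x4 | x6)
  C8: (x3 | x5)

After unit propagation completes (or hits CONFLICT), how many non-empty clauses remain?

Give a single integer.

unit clause [-5] forces x5=F; simplify:
  drop 5 from [5, -3, 1] -> [-3, 1]
  drop 5 from [3, 5] -> [3]
  satisfied 2 clause(s); 6 remain; assigned so far: [5]
unit clause [-3] forces x3=F; simplify:
  drop 3 from [3] -> [] (empty!)
  satisfied 3 clause(s); 3 remain; assigned so far: [3, 5]
CONFLICT (empty clause)

Answer: 2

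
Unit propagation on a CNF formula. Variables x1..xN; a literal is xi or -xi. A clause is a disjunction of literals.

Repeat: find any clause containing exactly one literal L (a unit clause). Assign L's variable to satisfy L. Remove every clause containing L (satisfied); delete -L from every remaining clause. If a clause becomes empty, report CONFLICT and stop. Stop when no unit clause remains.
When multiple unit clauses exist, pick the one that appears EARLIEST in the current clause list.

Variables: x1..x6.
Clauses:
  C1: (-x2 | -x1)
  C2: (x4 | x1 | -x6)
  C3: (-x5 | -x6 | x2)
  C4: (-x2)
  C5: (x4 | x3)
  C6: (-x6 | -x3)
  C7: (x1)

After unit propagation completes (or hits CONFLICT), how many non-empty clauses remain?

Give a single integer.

unit clause [-2] forces x2=F; simplify:
  drop 2 from [-5, -6, 2] -> [-5, -6]
  satisfied 2 clause(s); 5 remain; assigned so far: [2]
unit clause [1] forces x1=T; simplify:
  satisfied 2 clause(s); 3 remain; assigned so far: [1, 2]

Answer: 3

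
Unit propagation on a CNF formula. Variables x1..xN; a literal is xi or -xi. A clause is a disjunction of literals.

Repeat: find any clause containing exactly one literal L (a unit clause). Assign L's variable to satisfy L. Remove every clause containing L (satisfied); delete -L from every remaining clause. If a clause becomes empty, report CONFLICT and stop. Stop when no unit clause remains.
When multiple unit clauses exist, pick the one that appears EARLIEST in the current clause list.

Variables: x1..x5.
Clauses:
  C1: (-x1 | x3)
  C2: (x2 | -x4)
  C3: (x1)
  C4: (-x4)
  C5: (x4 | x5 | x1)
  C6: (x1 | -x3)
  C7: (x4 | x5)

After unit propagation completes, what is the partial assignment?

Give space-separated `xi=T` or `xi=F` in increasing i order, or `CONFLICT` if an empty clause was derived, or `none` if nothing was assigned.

Answer: x1=T x3=T x4=F x5=T

Derivation:
unit clause [1] forces x1=T; simplify:
  drop -1 from [-1, 3] -> [3]
  satisfied 3 clause(s); 4 remain; assigned so far: [1]
unit clause [3] forces x3=T; simplify:
  satisfied 1 clause(s); 3 remain; assigned so far: [1, 3]
unit clause [-4] forces x4=F; simplify:
  drop 4 from [4, 5] -> [5]
  satisfied 2 clause(s); 1 remain; assigned so far: [1, 3, 4]
unit clause [5] forces x5=T; simplify:
  satisfied 1 clause(s); 0 remain; assigned so far: [1, 3, 4, 5]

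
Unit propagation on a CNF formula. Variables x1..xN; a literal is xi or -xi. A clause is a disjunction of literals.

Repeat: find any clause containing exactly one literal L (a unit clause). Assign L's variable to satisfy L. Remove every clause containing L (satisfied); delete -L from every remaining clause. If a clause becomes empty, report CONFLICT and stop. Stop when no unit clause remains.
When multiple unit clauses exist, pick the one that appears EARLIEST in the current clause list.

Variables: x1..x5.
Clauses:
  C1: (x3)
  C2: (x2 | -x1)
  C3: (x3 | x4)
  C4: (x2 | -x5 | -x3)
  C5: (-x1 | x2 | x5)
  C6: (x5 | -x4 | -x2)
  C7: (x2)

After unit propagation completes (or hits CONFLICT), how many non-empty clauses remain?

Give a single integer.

Answer: 1

Derivation:
unit clause [3] forces x3=T; simplify:
  drop -3 from [2, -5, -3] -> [2, -5]
  satisfied 2 clause(s); 5 remain; assigned so far: [3]
unit clause [2] forces x2=T; simplify:
  drop -2 from [5, -4, -2] -> [5, -4]
  satisfied 4 clause(s); 1 remain; assigned so far: [2, 3]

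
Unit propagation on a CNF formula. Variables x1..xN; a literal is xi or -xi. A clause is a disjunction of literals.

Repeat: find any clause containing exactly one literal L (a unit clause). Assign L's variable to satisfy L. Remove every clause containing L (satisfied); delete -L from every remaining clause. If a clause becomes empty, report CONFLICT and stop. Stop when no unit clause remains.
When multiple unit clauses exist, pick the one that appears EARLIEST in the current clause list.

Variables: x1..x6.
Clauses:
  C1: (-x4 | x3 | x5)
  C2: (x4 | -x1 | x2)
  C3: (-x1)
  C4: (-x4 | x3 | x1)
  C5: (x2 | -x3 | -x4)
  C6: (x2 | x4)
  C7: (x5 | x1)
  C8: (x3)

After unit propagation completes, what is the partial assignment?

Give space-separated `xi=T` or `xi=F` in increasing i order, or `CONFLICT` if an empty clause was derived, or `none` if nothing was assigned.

Answer: x1=F x3=T x5=T

Derivation:
unit clause [-1] forces x1=F; simplify:
  drop 1 from [-4, 3, 1] -> [-4, 3]
  drop 1 from [5, 1] -> [5]
  satisfied 2 clause(s); 6 remain; assigned so far: [1]
unit clause [5] forces x5=T; simplify:
  satisfied 2 clause(s); 4 remain; assigned so far: [1, 5]
unit clause [3] forces x3=T; simplify:
  drop -3 from [2, -3, -4] -> [2, -4]
  satisfied 2 clause(s); 2 remain; assigned so far: [1, 3, 5]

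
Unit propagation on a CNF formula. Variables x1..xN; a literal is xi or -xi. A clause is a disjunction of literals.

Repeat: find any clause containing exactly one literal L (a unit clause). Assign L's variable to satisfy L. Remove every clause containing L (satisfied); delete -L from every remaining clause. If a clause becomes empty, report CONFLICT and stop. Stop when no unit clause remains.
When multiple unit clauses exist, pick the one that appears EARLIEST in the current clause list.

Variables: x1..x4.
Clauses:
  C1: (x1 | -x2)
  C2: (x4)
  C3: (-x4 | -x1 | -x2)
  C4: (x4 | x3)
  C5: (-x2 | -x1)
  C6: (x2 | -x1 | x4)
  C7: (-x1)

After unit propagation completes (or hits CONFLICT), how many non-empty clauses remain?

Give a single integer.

unit clause [4] forces x4=T; simplify:
  drop -4 from [-4, -1, -2] -> [-1, -2]
  satisfied 3 clause(s); 4 remain; assigned so far: [4]
unit clause [-1] forces x1=F; simplify:
  drop 1 from [1, -2] -> [-2]
  satisfied 3 clause(s); 1 remain; assigned so far: [1, 4]
unit clause [-2] forces x2=F; simplify:
  satisfied 1 clause(s); 0 remain; assigned so far: [1, 2, 4]

Answer: 0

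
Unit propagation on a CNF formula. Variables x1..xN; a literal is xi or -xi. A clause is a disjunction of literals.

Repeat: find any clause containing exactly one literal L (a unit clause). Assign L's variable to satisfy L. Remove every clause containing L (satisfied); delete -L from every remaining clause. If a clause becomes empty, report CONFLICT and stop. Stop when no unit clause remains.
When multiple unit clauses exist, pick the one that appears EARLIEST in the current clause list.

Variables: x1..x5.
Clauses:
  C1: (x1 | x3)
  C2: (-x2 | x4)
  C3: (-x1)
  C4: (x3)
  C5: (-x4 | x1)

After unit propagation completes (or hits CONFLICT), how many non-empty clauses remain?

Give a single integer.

Answer: 0

Derivation:
unit clause [-1] forces x1=F; simplify:
  drop 1 from [1, 3] -> [3]
  drop 1 from [-4, 1] -> [-4]
  satisfied 1 clause(s); 4 remain; assigned so far: [1]
unit clause [3] forces x3=T; simplify:
  satisfied 2 clause(s); 2 remain; assigned so far: [1, 3]
unit clause [-4] forces x4=F; simplify:
  drop 4 from [-2, 4] -> [-2]
  satisfied 1 clause(s); 1 remain; assigned so far: [1, 3, 4]
unit clause [-2] forces x2=F; simplify:
  satisfied 1 clause(s); 0 remain; assigned so far: [1, 2, 3, 4]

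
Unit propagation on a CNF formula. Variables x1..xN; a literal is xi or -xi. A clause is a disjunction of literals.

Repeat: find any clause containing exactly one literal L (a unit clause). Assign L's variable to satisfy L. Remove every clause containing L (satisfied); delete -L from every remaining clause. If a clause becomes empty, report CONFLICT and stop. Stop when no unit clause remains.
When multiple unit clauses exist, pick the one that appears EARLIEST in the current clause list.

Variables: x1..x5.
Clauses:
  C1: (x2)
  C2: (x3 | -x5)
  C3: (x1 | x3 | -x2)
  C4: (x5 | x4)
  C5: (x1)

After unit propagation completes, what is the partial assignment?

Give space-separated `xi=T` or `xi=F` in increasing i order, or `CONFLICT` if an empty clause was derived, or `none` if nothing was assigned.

Answer: x1=T x2=T

Derivation:
unit clause [2] forces x2=T; simplify:
  drop -2 from [1, 3, -2] -> [1, 3]
  satisfied 1 clause(s); 4 remain; assigned so far: [2]
unit clause [1] forces x1=T; simplify:
  satisfied 2 clause(s); 2 remain; assigned so far: [1, 2]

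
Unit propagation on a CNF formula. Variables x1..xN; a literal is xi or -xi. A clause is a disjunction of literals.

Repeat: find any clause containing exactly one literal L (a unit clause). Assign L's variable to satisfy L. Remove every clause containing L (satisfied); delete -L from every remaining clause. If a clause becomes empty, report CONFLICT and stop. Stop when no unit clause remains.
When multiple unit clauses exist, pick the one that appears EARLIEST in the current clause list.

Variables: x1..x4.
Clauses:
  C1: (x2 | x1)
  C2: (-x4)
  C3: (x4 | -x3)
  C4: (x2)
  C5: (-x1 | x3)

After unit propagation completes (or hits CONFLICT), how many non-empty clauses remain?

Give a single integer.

Answer: 0

Derivation:
unit clause [-4] forces x4=F; simplify:
  drop 4 from [4, -3] -> [-3]
  satisfied 1 clause(s); 4 remain; assigned so far: [4]
unit clause [-3] forces x3=F; simplify:
  drop 3 from [-1, 3] -> [-1]
  satisfied 1 clause(s); 3 remain; assigned so far: [3, 4]
unit clause [2] forces x2=T; simplify:
  satisfied 2 clause(s); 1 remain; assigned so far: [2, 3, 4]
unit clause [-1] forces x1=F; simplify:
  satisfied 1 clause(s); 0 remain; assigned so far: [1, 2, 3, 4]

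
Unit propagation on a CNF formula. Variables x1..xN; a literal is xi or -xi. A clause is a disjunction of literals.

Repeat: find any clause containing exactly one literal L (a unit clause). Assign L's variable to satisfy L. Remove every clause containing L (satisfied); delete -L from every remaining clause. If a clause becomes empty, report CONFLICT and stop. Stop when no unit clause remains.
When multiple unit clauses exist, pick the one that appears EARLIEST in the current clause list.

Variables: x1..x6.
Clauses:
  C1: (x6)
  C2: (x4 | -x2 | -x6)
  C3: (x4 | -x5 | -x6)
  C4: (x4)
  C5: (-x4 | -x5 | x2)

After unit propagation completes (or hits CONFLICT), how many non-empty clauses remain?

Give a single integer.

Answer: 1

Derivation:
unit clause [6] forces x6=T; simplify:
  drop -6 from [4, -2, -6] -> [4, -2]
  drop -6 from [4, -5, -6] -> [4, -5]
  satisfied 1 clause(s); 4 remain; assigned so far: [6]
unit clause [4] forces x4=T; simplify:
  drop -4 from [-4, -5, 2] -> [-5, 2]
  satisfied 3 clause(s); 1 remain; assigned so far: [4, 6]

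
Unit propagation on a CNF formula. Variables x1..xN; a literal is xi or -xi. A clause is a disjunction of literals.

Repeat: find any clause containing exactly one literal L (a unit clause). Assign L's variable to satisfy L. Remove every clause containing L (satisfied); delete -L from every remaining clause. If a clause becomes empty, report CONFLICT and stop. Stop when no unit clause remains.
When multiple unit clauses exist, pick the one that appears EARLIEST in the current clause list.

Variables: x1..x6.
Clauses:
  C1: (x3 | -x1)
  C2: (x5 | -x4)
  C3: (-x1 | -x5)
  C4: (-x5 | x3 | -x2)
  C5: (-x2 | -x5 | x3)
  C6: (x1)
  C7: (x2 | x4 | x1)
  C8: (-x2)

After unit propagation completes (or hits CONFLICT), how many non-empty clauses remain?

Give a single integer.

unit clause [1] forces x1=T; simplify:
  drop -1 from [3, -1] -> [3]
  drop -1 from [-1, -5] -> [-5]
  satisfied 2 clause(s); 6 remain; assigned so far: [1]
unit clause [3] forces x3=T; simplify:
  satisfied 3 clause(s); 3 remain; assigned so far: [1, 3]
unit clause [-5] forces x5=F; simplify:
  drop 5 from [5, -4] -> [-4]
  satisfied 1 clause(s); 2 remain; assigned so far: [1, 3, 5]
unit clause [-4] forces x4=F; simplify:
  satisfied 1 clause(s); 1 remain; assigned so far: [1, 3, 4, 5]
unit clause [-2] forces x2=F; simplify:
  satisfied 1 clause(s); 0 remain; assigned so far: [1, 2, 3, 4, 5]

Answer: 0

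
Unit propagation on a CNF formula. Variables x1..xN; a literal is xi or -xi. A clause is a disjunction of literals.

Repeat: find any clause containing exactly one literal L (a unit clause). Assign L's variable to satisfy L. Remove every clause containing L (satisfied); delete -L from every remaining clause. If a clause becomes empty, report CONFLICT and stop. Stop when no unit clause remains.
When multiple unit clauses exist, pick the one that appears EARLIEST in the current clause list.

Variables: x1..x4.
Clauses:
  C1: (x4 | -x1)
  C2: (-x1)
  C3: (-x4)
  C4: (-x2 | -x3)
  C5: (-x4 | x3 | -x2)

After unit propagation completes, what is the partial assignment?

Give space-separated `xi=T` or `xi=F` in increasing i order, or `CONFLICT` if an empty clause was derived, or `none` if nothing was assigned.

unit clause [-1] forces x1=F; simplify:
  satisfied 2 clause(s); 3 remain; assigned so far: [1]
unit clause [-4] forces x4=F; simplify:
  satisfied 2 clause(s); 1 remain; assigned so far: [1, 4]

Answer: x1=F x4=F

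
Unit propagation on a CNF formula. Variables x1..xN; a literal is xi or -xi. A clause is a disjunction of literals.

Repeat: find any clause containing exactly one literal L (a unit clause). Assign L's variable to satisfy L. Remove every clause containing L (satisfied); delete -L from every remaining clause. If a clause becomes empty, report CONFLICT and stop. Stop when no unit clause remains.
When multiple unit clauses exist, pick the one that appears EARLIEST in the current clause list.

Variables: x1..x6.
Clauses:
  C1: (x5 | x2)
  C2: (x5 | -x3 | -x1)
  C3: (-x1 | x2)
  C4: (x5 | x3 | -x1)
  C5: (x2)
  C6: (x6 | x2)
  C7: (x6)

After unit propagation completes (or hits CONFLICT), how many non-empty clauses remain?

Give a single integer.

Answer: 2

Derivation:
unit clause [2] forces x2=T; simplify:
  satisfied 4 clause(s); 3 remain; assigned so far: [2]
unit clause [6] forces x6=T; simplify:
  satisfied 1 clause(s); 2 remain; assigned so far: [2, 6]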